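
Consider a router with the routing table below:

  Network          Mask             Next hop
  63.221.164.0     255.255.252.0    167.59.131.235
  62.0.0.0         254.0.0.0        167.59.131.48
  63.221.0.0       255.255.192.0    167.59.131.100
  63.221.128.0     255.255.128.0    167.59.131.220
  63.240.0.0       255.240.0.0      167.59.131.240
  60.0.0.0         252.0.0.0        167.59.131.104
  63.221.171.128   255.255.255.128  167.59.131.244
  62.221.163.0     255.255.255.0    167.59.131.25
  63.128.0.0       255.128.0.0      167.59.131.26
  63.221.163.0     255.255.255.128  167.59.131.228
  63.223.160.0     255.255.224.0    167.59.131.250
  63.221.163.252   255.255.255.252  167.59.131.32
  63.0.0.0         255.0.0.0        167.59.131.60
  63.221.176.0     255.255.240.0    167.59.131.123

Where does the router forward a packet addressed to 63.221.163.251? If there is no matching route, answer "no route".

167.59.131.220

Routes whose prefix contains 63.221.163.251:
  60.0.0.0/6 (60.0.0.0 - 63.255.255.255) -> 167.59.131.104
  62.0.0.0/7 (62.0.0.0 - 63.255.255.255) -> 167.59.131.48
  63.0.0.0/8 (63.0.0.0 - 63.255.255.255) -> 167.59.131.60
  63.128.0.0/9 (63.128.0.0 - 63.255.255.255) -> 167.59.131.26
  63.221.128.0/17 (63.221.128.0 - 63.221.255.255) -> 167.59.131.220
More-specific entries that do NOT match:
  63.221.163.252/30 (63.221.163.252 - 63.221.163.255) does not contain 63.221.163.251
  63.221.171.128/25 (63.221.171.128 - 63.221.171.255) does not contain 63.221.163.251
  63.221.163.0/25 (63.221.163.0 - 63.221.163.127) does not contain 63.221.163.251
  62.221.163.0/24 (62.221.163.0 - 62.221.163.255) does not contain 63.221.163.251
  63.221.164.0/22 (63.221.164.0 - 63.221.167.255) does not contain 63.221.163.251
  63.221.176.0/20 (63.221.176.0 - 63.221.191.255) does not contain 63.221.163.251
  63.223.160.0/19 (63.223.160.0 - 63.223.191.255) does not contain 63.221.163.251
  63.221.0.0/18 (63.221.0.0 - 63.221.63.255) does not contain 63.221.163.251
Longest matching prefix is /17 -> next hop 167.59.131.220.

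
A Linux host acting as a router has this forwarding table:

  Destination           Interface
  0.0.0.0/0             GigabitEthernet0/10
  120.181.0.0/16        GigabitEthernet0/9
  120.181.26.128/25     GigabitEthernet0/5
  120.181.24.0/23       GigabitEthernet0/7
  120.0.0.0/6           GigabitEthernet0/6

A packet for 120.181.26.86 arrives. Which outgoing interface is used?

GigabitEthernet0/9

Routes whose prefix contains 120.181.26.86:
  0.0.0.0/0 (default, matches everything) -> GigabitEthernet0/10
  120.0.0.0/6 (120.0.0.0 - 123.255.255.255) -> GigabitEthernet0/6
  120.181.0.0/16 (120.181.0.0 - 120.181.255.255) -> GigabitEthernet0/9
More-specific entries that do NOT match:
  120.181.26.128/25 (120.181.26.128 - 120.181.26.255) does not contain 120.181.26.86
  120.181.24.0/23 (120.181.24.0 - 120.181.25.255) does not contain 120.181.26.86
Longest matching prefix is /16 -> interface GigabitEthernet0/9.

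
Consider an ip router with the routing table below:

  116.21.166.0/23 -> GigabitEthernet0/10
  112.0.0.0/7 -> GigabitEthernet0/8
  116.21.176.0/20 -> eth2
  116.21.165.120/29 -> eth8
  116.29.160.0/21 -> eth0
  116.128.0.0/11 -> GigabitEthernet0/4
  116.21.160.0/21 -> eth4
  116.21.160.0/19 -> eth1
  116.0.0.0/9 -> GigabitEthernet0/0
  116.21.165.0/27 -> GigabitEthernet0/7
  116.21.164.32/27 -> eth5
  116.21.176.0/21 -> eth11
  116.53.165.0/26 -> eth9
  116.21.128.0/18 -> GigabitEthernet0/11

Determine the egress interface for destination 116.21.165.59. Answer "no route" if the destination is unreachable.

Routes whose prefix contains 116.21.165.59:
  116.0.0.0/9 (116.0.0.0 - 116.127.255.255) -> GigabitEthernet0/0
  116.21.128.0/18 (116.21.128.0 - 116.21.191.255) -> GigabitEthernet0/11
  116.21.160.0/19 (116.21.160.0 - 116.21.191.255) -> eth1
  116.21.160.0/21 (116.21.160.0 - 116.21.167.255) -> eth4
More-specific entries that do NOT match:
  116.21.165.120/29 (116.21.165.120 - 116.21.165.127) does not contain 116.21.165.59
  116.21.165.0/27 (116.21.165.0 - 116.21.165.31) does not contain 116.21.165.59
  116.21.164.32/27 (116.21.164.32 - 116.21.164.63) does not contain 116.21.165.59
  116.53.165.0/26 (116.53.165.0 - 116.53.165.63) does not contain 116.21.165.59
  116.21.166.0/23 (116.21.166.0 - 116.21.167.255) does not contain 116.21.165.59
Longest matching prefix is /21 -> interface eth4.

eth4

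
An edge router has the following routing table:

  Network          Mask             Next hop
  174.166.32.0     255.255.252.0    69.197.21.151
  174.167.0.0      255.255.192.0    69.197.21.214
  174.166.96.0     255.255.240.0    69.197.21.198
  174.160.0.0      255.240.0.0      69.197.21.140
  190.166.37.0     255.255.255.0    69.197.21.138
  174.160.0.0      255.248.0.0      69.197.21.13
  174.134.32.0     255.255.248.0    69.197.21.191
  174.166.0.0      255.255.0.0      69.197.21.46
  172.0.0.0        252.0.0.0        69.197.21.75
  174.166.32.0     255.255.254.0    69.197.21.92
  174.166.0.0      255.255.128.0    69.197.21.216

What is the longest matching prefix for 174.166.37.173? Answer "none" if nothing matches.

174.166.0.0/17

Entries matching 174.166.37.173:
  172.0.0.0/6 (172.0.0.0 - 175.255.255.255)
  174.160.0.0/12 (174.160.0.0 - 174.175.255.255)
  174.160.0.0/13 (174.160.0.0 - 174.167.255.255)
  174.166.0.0/16 (174.166.0.0 - 174.166.255.255)
  174.166.0.0/17 (174.166.0.0 - 174.166.127.255)
Most specific is 174.166.0.0/17.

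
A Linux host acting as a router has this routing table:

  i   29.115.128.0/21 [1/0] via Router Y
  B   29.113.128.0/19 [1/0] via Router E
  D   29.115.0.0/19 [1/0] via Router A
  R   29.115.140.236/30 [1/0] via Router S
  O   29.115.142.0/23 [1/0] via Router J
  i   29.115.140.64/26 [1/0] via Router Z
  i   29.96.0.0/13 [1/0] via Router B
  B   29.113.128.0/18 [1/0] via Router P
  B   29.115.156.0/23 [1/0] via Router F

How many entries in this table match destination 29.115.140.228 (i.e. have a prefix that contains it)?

No listed prefix contains 29.115.140.228.
Total matching entries: 0.

0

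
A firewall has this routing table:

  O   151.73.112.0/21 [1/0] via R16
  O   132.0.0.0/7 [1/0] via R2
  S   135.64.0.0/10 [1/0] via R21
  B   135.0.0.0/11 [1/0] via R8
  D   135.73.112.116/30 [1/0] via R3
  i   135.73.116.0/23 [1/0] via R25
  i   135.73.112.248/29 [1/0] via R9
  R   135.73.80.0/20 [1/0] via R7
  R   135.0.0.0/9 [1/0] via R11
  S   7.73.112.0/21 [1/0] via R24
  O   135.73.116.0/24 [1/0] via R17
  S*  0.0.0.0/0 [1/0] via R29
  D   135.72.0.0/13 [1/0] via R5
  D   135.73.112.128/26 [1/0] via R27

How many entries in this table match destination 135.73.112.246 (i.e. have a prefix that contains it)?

4

Prefixes containing 135.73.112.246:
  0.0.0.0/0 (default, matches everything)
  135.0.0.0/9 (135.0.0.0 - 135.127.255.255)
  135.64.0.0/10 (135.64.0.0 - 135.127.255.255)
  135.72.0.0/13 (135.72.0.0 - 135.79.255.255)
Total matching entries: 4.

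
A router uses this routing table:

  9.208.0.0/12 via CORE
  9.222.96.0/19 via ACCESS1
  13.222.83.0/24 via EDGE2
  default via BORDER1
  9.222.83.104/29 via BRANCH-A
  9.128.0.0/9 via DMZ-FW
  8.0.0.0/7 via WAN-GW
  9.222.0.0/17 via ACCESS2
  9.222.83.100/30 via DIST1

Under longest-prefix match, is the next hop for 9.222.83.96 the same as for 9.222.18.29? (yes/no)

9.222.83.96: longest match 9.222.0.0/17 -> ACCESS2
9.222.18.29: longest match 9.222.0.0/17 -> ACCESS2

yes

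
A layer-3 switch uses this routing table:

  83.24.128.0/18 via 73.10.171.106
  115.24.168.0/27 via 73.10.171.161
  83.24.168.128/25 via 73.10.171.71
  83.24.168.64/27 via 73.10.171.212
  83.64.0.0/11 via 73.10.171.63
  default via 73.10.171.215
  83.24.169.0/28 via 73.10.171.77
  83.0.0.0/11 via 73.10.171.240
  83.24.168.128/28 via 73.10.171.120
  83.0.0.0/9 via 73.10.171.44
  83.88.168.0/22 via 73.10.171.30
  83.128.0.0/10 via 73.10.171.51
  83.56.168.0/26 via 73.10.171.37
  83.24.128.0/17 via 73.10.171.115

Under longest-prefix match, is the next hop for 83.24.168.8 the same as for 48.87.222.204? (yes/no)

83.24.168.8: longest match 83.24.128.0/18 -> 73.10.171.106
48.87.222.204: longest match 0.0.0.0/0 -> 73.10.171.215

no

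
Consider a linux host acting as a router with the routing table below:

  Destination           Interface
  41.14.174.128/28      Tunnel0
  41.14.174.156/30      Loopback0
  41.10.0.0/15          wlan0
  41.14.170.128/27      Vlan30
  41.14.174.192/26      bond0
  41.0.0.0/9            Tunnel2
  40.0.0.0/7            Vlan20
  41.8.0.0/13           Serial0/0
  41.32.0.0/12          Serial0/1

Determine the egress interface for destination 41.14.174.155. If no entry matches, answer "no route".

Serial0/0

Routes whose prefix contains 41.14.174.155:
  40.0.0.0/7 (40.0.0.0 - 41.255.255.255) -> Vlan20
  41.0.0.0/9 (41.0.0.0 - 41.127.255.255) -> Tunnel2
  41.8.0.0/13 (41.8.0.0 - 41.15.255.255) -> Serial0/0
More-specific entries that do NOT match:
  41.14.174.156/30 (41.14.174.156 - 41.14.174.159) does not contain 41.14.174.155
  41.14.174.128/28 (41.14.174.128 - 41.14.174.143) does not contain 41.14.174.155
  41.14.170.128/27 (41.14.170.128 - 41.14.170.159) does not contain 41.14.174.155
  41.14.174.192/26 (41.14.174.192 - 41.14.174.255) does not contain 41.14.174.155
  41.10.0.0/15 (41.10.0.0 - 41.11.255.255) does not contain 41.14.174.155
Longest matching prefix is /13 -> interface Serial0/0.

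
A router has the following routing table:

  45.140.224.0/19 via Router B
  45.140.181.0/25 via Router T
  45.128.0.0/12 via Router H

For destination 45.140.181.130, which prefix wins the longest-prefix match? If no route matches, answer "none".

Entries matching 45.140.181.130:
  45.128.0.0/12 (45.128.0.0 - 45.143.255.255)
Most specific is 45.128.0.0/12.

45.128.0.0/12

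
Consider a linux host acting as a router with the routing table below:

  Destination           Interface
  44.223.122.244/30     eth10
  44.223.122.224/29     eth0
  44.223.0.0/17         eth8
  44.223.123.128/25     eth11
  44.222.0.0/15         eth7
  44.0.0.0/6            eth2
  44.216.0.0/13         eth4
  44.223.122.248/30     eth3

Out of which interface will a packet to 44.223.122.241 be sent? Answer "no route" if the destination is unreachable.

eth8

Routes whose prefix contains 44.223.122.241:
  44.0.0.0/6 (44.0.0.0 - 47.255.255.255) -> eth2
  44.216.0.0/13 (44.216.0.0 - 44.223.255.255) -> eth4
  44.222.0.0/15 (44.222.0.0 - 44.223.255.255) -> eth7
  44.223.0.0/17 (44.223.0.0 - 44.223.127.255) -> eth8
More-specific entries that do NOT match:
  44.223.122.244/30 (44.223.122.244 - 44.223.122.247) does not contain 44.223.122.241
  44.223.122.248/30 (44.223.122.248 - 44.223.122.251) does not contain 44.223.122.241
  44.223.122.224/29 (44.223.122.224 - 44.223.122.231) does not contain 44.223.122.241
  44.223.123.128/25 (44.223.123.128 - 44.223.123.255) does not contain 44.223.122.241
Longest matching prefix is /17 -> interface eth8.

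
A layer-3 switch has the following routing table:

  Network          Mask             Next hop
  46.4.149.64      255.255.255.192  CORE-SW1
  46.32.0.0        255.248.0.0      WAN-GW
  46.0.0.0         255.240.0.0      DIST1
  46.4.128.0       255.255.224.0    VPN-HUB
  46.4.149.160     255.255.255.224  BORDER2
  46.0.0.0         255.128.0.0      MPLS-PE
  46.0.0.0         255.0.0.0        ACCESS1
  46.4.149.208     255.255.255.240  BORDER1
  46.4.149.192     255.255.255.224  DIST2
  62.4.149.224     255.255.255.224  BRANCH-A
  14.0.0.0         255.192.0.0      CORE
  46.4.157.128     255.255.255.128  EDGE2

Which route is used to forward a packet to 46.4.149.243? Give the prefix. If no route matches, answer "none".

Entries matching 46.4.149.243:
  46.0.0.0/8 (46.0.0.0 - 46.255.255.255)
  46.0.0.0/9 (46.0.0.0 - 46.127.255.255)
  46.0.0.0/12 (46.0.0.0 - 46.15.255.255)
  46.4.128.0/19 (46.4.128.0 - 46.4.159.255)
Most specific is 46.4.128.0/19.

46.4.128.0/19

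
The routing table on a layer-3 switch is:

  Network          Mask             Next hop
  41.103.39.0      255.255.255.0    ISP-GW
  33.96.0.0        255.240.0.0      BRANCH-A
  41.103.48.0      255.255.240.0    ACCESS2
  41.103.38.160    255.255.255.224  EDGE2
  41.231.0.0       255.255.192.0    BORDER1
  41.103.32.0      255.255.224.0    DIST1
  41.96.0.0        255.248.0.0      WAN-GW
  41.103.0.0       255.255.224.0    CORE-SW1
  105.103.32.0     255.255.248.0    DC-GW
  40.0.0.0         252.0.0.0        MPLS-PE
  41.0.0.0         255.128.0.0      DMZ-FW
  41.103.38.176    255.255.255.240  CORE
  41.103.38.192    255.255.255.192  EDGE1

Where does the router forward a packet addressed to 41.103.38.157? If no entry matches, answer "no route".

DIST1

Routes whose prefix contains 41.103.38.157:
  40.0.0.0/6 (40.0.0.0 - 43.255.255.255) -> MPLS-PE
  41.0.0.0/9 (41.0.0.0 - 41.127.255.255) -> DMZ-FW
  41.96.0.0/13 (41.96.0.0 - 41.103.255.255) -> WAN-GW
  41.103.32.0/19 (41.103.32.0 - 41.103.63.255) -> DIST1
More-specific entries that do NOT match:
  41.103.38.176/28 (41.103.38.176 - 41.103.38.191) does not contain 41.103.38.157
  41.103.38.160/27 (41.103.38.160 - 41.103.38.191) does not contain 41.103.38.157
  41.103.38.192/26 (41.103.38.192 - 41.103.38.255) does not contain 41.103.38.157
  41.103.39.0/24 (41.103.39.0 - 41.103.39.255) does not contain 41.103.38.157
  105.103.32.0/21 (105.103.32.0 - 105.103.39.255) does not contain 41.103.38.157
  41.103.48.0/20 (41.103.48.0 - 41.103.63.255) does not contain 41.103.38.157
Longest matching prefix is /19 -> next hop DIST1.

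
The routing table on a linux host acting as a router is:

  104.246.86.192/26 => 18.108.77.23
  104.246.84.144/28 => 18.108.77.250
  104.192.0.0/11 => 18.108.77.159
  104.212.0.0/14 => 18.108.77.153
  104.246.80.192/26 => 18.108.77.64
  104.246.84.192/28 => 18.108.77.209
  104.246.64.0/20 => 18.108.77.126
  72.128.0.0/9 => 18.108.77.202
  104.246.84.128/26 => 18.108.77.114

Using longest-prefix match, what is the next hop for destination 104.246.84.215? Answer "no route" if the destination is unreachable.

No entry's prefix contains 104.246.84.215; there is no default route.

no route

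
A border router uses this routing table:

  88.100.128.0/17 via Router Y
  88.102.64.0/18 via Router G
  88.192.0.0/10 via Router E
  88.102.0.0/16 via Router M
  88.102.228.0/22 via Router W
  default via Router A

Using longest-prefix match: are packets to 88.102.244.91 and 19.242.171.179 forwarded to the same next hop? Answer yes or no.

no

88.102.244.91: longest match 88.102.0.0/16 -> Router M
19.242.171.179: longest match 0.0.0.0/0 -> Router A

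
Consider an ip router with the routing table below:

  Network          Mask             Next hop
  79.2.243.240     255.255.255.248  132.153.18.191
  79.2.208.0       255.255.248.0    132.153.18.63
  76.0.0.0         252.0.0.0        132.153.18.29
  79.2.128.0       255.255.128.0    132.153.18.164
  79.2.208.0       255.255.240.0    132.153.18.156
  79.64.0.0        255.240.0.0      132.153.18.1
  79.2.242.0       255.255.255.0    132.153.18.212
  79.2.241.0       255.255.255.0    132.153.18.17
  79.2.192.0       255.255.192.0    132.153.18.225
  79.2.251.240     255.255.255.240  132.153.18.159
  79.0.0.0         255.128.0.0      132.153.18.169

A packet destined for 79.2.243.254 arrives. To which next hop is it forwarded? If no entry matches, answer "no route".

Routes whose prefix contains 79.2.243.254:
  76.0.0.0/6 (76.0.0.0 - 79.255.255.255) -> 132.153.18.29
  79.0.0.0/9 (79.0.0.0 - 79.127.255.255) -> 132.153.18.169
  79.2.128.0/17 (79.2.128.0 - 79.2.255.255) -> 132.153.18.164
  79.2.192.0/18 (79.2.192.0 - 79.2.255.255) -> 132.153.18.225
More-specific entries that do NOT match:
  79.2.243.240/29 (79.2.243.240 - 79.2.243.247) does not contain 79.2.243.254
  79.2.251.240/28 (79.2.251.240 - 79.2.251.255) does not contain 79.2.243.254
  79.2.242.0/24 (79.2.242.0 - 79.2.242.255) does not contain 79.2.243.254
  79.2.241.0/24 (79.2.241.0 - 79.2.241.255) does not contain 79.2.243.254
  79.2.208.0/21 (79.2.208.0 - 79.2.215.255) does not contain 79.2.243.254
  79.2.208.0/20 (79.2.208.0 - 79.2.223.255) does not contain 79.2.243.254
Longest matching prefix is /18 -> next hop 132.153.18.225.

132.153.18.225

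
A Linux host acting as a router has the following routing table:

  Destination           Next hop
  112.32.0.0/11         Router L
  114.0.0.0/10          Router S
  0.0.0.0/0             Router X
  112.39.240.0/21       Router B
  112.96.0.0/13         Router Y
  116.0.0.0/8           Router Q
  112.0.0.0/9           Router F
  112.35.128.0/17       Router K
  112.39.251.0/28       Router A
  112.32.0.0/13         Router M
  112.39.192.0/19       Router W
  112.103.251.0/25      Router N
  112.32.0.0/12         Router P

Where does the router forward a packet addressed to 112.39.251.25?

Router M

Routes whose prefix contains 112.39.251.25:
  0.0.0.0/0 (default, matches everything) -> Router X
  112.0.0.0/9 (112.0.0.0 - 112.127.255.255) -> Router F
  112.32.0.0/11 (112.32.0.0 - 112.63.255.255) -> Router L
  112.32.0.0/12 (112.32.0.0 - 112.47.255.255) -> Router P
  112.32.0.0/13 (112.32.0.0 - 112.39.255.255) -> Router M
More-specific entries that do NOT match:
  112.39.251.0/28 (112.39.251.0 - 112.39.251.15) does not contain 112.39.251.25
  112.103.251.0/25 (112.103.251.0 - 112.103.251.127) does not contain 112.39.251.25
  112.39.240.0/21 (112.39.240.0 - 112.39.247.255) does not contain 112.39.251.25
  112.39.192.0/19 (112.39.192.0 - 112.39.223.255) does not contain 112.39.251.25
  112.35.128.0/17 (112.35.128.0 - 112.35.255.255) does not contain 112.39.251.25
Longest matching prefix is /13 -> next hop Router M.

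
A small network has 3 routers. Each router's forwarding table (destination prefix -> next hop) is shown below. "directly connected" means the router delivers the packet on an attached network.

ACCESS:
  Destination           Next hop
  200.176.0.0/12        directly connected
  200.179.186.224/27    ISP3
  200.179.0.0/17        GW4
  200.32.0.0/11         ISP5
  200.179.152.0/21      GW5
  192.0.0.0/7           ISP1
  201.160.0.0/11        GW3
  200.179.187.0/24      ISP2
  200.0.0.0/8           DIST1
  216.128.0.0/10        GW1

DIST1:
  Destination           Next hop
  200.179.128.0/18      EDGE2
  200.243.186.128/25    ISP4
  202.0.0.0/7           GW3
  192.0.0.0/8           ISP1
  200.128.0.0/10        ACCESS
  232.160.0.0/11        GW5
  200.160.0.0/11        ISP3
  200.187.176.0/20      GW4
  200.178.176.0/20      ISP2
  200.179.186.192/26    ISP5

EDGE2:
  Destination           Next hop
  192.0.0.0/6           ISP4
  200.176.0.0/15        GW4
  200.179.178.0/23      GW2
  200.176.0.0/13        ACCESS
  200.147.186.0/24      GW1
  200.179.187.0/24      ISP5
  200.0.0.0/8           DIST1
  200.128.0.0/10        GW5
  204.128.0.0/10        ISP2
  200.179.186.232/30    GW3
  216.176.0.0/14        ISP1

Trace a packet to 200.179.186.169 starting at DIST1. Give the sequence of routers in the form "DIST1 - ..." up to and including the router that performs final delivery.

DIST1 - EDGE2 - ACCESS

At DIST1: longest match for 200.179.186.169 is 200.179.128.0/18 -> EDGE2
At EDGE2: longest match for 200.179.186.169 is 200.176.0.0/13 -> ACCESS
At ACCESS: longest match for 200.179.186.169 is 200.176.0.0/12 -> directly connected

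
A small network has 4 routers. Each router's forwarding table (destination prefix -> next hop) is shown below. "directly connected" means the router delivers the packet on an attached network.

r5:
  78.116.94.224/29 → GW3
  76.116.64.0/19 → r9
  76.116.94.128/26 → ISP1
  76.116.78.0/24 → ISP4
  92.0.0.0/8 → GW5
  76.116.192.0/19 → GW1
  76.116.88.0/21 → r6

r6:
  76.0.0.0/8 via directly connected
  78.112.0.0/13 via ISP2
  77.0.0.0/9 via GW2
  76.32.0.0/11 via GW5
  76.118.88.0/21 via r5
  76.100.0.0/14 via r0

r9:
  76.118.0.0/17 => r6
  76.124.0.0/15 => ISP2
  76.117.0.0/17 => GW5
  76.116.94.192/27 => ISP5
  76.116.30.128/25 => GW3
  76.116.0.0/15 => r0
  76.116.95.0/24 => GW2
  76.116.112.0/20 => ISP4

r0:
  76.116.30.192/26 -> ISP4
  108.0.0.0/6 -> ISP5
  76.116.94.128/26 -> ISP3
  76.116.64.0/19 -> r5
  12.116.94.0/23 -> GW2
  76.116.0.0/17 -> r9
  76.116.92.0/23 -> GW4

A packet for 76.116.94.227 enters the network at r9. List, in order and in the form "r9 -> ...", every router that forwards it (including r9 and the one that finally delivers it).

r9 -> r0 -> r5 -> r6

At r9: longest match for 76.116.94.227 is 76.116.0.0/15 -> r0
At r0: longest match for 76.116.94.227 is 76.116.64.0/19 -> r5
At r5: longest match for 76.116.94.227 is 76.116.88.0/21 -> r6
At r6: longest match for 76.116.94.227 is 76.0.0.0/8 -> directly connected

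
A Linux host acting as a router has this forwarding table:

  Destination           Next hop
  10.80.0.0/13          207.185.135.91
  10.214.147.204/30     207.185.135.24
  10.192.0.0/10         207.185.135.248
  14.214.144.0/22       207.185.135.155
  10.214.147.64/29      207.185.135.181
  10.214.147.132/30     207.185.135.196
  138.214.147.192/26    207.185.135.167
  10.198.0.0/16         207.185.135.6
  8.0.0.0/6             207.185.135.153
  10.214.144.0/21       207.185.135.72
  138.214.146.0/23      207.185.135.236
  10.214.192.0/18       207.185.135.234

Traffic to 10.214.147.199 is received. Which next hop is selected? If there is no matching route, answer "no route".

Routes whose prefix contains 10.214.147.199:
  8.0.0.0/6 (8.0.0.0 - 11.255.255.255) -> 207.185.135.153
  10.192.0.0/10 (10.192.0.0 - 10.255.255.255) -> 207.185.135.248
  10.214.144.0/21 (10.214.144.0 - 10.214.151.255) -> 207.185.135.72
More-specific entries that do NOT match:
  10.214.147.204/30 (10.214.147.204 - 10.214.147.207) does not contain 10.214.147.199
  10.214.147.132/30 (10.214.147.132 - 10.214.147.135) does not contain 10.214.147.199
  10.214.147.64/29 (10.214.147.64 - 10.214.147.71) does not contain 10.214.147.199
  138.214.147.192/26 (138.214.147.192 - 138.214.147.255) does not contain 10.214.147.199
  138.214.146.0/23 (138.214.146.0 - 138.214.147.255) does not contain 10.214.147.199
  14.214.144.0/22 (14.214.144.0 - 14.214.147.255) does not contain 10.214.147.199
Longest matching prefix is /21 -> next hop 207.185.135.72.

207.185.135.72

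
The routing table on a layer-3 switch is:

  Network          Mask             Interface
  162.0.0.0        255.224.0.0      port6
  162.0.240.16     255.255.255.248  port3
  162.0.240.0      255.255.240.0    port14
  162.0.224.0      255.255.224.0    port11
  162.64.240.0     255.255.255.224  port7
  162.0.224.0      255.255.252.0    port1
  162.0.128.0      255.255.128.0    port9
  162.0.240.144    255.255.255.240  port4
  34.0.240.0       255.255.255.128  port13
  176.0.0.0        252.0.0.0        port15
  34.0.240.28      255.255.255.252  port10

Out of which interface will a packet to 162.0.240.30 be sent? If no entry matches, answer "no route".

Routes whose prefix contains 162.0.240.30:
  162.0.0.0/11 (162.0.0.0 - 162.31.255.255) -> port6
  162.0.128.0/17 (162.0.128.0 - 162.0.255.255) -> port9
  162.0.224.0/19 (162.0.224.0 - 162.0.255.255) -> port11
  162.0.240.0/20 (162.0.240.0 - 162.0.255.255) -> port14
More-specific entries that do NOT match:
  34.0.240.28/30 (34.0.240.28 - 34.0.240.31) does not contain 162.0.240.30
  162.0.240.16/29 (162.0.240.16 - 162.0.240.23) does not contain 162.0.240.30
  162.0.240.144/28 (162.0.240.144 - 162.0.240.159) does not contain 162.0.240.30
  162.64.240.0/27 (162.64.240.0 - 162.64.240.31) does not contain 162.0.240.30
  34.0.240.0/25 (34.0.240.0 - 34.0.240.127) does not contain 162.0.240.30
  162.0.224.0/22 (162.0.224.0 - 162.0.227.255) does not contain 162.0.240.30
Longest matching prefix is /20 -> interface port14.

port14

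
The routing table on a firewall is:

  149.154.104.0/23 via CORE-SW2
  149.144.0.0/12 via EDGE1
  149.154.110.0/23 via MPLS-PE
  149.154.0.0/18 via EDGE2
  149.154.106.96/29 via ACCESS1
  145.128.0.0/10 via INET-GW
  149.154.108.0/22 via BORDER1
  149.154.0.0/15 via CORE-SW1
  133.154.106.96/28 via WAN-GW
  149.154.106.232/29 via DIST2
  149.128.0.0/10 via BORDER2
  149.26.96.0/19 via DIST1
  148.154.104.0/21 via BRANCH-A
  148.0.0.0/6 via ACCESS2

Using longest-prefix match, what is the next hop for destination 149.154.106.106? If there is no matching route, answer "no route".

CORE-SW1

Routes whose prefix contains 149.154.106.106:
  148.0.0.0/6 (148.0.0.0 - 151.255.255.255) -> ACCESS2
  149.128.0.0/10 (149.128.0.0 - 149.191.255.255) -> BORDER2
  149.144.0.0/12 (149.144.0.0 - 149.159.255.255) -> EDGE1
  149.154.0.0/15 (149.154.0.0 - 149.155.255.255) -> CORE-SW1
More-specific entries that do NOT match:
  149.154.106.96/29 (149.154.106.96 - 149.154.106.103) does not contain 149.154.106.106
  149.154.106.232/29 (149.154.106.232 - 149.154.106.239) does not contain 149.154.106.106
  133.154.106.96/28 (133.154.106.96 - 133.154.106.111) does not contain 149.154.106.106
  149.154.104.0/23 (149.154.104.0 - 149.154.105.255) does not contain 149.154.106.106
  149.154.110.0/23 (149.154.110.0 - 149.154.111.255) does not contain 149.154.106.106
  149.154.108.0/22 (149.154.108.0 - 149.154.111.255) does not contain 149.154.106.106
  148.154.104.0/21 (148.154.104.0 - 148.154.111.255) does not contain 149.154.106.106
  149.26.96.0/19 (149.26.96.0 - 149.26.127.255) does not contain 149.154.106.106
  149.154.0.0/18 (149.154.0.0 - 149.154.63.255) does not contain 149.154.106.106
Longest matching prefix is /15 -> next hop CORE-SW1.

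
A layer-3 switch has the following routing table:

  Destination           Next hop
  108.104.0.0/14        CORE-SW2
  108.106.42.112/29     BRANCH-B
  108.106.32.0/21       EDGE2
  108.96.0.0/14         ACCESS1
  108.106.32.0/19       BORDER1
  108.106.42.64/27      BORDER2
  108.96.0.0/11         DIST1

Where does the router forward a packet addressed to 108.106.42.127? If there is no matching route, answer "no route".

BORDER1

Routes whose prefix contains 108.106.42.127:
  108.96.0.0/11 (108.96.0.0 - 108.127.255.255) -> DIST1
  108.104.0.0/14 (108.104.0.0 - 108.107.255.255) -> CORE-SW2
  108.106.32.0/19 (108.106.32.0 - 108.106.63.255) -> BORDER1
More-specific entries that do NOT match:
  108.106.42.112/29 (108.106.42.112 - 108.106.42.119) does not contain 108.106.42.127
  108.106.42.64/27 (108.106.42.64 - 108.106.42.95) does not contain 108.106.42.127
  108.106.32.0/21 (108.106.32.0 - 108.106.39.255) does not contain 108.106.42.127
Longest matching prefix is /19 -> next hop BORDER1.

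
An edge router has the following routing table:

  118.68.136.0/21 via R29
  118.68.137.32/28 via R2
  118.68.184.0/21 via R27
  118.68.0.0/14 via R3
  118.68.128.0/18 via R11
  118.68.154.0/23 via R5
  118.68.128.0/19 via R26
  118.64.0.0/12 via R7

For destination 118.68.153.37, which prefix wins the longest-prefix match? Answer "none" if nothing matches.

118.68.128.0/19

Entries matching 118.68.153.37:
  118.64.0.0/12 (118.64.0.0 - 118.79.255.255)
  118.68.0.0/14 (118.68.0.0 - 118.71.255.255)
  118.68.128.0/18 (118.68.128.0 - 118.68.191.255)
  118.68.128.0/19 (118.68.128.0 - 118.68.159.255)
Most specific is 118.68.128.0/19.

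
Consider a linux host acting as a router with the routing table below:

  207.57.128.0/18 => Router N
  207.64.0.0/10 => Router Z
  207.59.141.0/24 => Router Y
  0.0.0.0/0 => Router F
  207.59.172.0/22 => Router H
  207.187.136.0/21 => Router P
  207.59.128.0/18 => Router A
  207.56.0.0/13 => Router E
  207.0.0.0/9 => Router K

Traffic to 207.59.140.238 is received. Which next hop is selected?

Routes whose prefix contains 207.59.140.238:
  0.0.0.0/0 (default, matches everything) -> Router F
  207.0.0.0/9 (207.0.0.0 - 207.127.255.255) -> Router K
  207.56.0.0/13 (207.56.0.0 - 207.63.255.255) -> Router E
  207.59.128.0/18 (207.59.128.0 - 207.59.191.255) -> Router A
More-specific entries that do NOT match:
  207.59.141.0/24 (207.59.141.0 - 207.59.141.255) does not contain 207.59.140.238
  207.59.172.0/22 (207.59.172.0 - 207.59.175.255) does not contain 207.59.140.238
  207.187.136.0/21 (207.187.136.0 - 207.187.143.255) does not contain 207.59.140.238
Longest matching prefix is /18 -> next hop Router A.

Router A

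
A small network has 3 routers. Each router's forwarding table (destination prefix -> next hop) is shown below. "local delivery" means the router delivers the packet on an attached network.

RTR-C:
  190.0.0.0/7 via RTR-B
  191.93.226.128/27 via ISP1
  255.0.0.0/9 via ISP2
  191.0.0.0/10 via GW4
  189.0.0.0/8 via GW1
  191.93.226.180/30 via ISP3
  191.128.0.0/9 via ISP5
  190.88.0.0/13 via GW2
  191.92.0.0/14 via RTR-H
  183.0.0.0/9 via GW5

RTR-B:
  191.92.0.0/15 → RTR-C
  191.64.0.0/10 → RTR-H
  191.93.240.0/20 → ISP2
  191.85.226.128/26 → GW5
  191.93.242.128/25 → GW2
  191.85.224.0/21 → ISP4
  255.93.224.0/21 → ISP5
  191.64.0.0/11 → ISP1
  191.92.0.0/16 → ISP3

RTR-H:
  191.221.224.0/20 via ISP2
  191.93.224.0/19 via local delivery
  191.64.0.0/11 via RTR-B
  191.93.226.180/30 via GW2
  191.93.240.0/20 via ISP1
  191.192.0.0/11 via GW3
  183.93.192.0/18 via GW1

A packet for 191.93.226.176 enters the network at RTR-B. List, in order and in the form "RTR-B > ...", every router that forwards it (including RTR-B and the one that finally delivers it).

RTR-B > RTR-C > RTR-H

At RTR-B: longest match for 191.93.226.176 is 191.92.0.0/15 -> RTR-C
At RTR-C: longest match for 191.93.226.176 is 191.92.0.0/14 -> RTR-H
At RTR-H: longest match for 191.93.226.176 is 191.93.224.0/19 -> local delivery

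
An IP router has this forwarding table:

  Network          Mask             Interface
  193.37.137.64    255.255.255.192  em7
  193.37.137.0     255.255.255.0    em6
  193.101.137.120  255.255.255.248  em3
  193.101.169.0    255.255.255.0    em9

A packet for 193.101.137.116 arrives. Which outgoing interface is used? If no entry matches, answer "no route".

no route

No entry's prefix contains 193.101.137.116; there is no default route.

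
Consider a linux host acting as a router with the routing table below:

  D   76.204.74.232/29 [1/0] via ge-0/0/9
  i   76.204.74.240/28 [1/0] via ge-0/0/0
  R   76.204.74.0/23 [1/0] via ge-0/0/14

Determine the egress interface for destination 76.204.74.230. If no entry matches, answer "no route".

Routes whose prefix contains 76.204.74.230:
  76.204.74.0/23 (76.204.74.0 - 76.204.75.255) -> ge-0/0/14
More-specific entries that do NOT match:
  76.204.74.232/29 (76.204.74.232 - 76.204.74.239) does not contain 76.204.74.230
  76.204.74.240/28 (76.204.74.240 - 76.204.74.255) does not contain 76.204.74.230
Longest matching prefix is /23 -> interface ge-0/0/14.

ge-0/0/14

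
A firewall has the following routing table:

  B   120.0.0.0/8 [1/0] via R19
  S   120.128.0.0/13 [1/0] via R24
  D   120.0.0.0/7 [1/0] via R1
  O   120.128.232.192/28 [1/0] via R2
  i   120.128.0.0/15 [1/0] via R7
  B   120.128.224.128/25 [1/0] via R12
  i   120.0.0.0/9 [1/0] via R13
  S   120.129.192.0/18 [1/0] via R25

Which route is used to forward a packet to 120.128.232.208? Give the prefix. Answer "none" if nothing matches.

Entries matching 120.128.232.208:
  120.0.0.0/7 (120.0.0.0 - 121.255.255.255)
  120.0.0.0/8 (120.0.0.0 - 120.255.255.255)
  120.128.0.0/13 (120.128.0.0 - 120.135.255.255)
  120.128.0.0/15 (120.128.0.0 - 120.129.255.255)
Most specific is 120.128.0.0/15.

120.128.0.0/15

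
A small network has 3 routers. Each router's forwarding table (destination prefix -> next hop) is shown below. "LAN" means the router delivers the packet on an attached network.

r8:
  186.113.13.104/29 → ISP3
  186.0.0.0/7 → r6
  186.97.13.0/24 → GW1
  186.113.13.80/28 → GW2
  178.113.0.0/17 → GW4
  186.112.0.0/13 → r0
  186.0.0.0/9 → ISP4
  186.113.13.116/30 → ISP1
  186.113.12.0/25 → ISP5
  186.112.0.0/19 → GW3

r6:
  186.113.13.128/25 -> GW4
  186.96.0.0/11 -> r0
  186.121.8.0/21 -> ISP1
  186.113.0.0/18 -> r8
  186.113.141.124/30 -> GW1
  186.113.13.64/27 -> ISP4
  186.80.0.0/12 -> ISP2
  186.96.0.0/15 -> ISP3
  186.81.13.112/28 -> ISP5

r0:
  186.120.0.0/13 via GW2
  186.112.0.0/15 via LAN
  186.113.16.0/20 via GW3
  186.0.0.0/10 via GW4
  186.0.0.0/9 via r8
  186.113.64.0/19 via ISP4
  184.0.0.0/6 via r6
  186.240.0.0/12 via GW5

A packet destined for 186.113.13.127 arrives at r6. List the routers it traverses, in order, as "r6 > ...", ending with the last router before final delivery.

r6 > r8 > r0

At r6: longest match for 186.113.13.127 is 186.113.0.0/18 -> r8
At r8: longest match for 186.113.13.127 is 186.112.0.0/13 -> r0
At r0: longest match for 186.113.13.127 is 186.112.0.0/15 -> LAN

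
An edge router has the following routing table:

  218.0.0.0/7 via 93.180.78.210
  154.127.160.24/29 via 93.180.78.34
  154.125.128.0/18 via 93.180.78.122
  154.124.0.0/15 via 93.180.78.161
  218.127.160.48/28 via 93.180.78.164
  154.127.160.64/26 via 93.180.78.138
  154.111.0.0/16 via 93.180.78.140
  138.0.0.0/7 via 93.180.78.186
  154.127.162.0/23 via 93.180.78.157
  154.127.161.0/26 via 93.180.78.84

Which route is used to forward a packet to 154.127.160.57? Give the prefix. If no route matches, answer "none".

none

154.127.160.57 is outside every listed prefix and there is no default route.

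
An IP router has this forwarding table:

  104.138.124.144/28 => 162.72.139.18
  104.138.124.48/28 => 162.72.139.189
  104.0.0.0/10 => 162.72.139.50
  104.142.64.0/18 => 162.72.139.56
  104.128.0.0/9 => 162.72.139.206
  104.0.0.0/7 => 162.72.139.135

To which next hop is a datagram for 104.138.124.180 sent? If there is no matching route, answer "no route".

162.72.139.206

Routes whose prefix contains 104.138.124.180:
  104.0.0.0/7 (104.0.0.0 - 105.255.255.255) -> 162.72.139.135
  104.128.0.0/9 (104.128.0.0 - 104.255.255.255) -> 162.72.139.206
More-specific entries that do NOT match:
  104.138.124.144/28 (104.138.124.144 - 104.138.124.159) does not contain 104.138.124.180
  104.138.124.48/28 (104.138.124.48 - 104.138.124.63) does not contain 104.138.124.180
  104.142.64.0/18 (104.142.64.0 - 104.142.127.255) does not contain 104.138.124.180
  104.0.0.0/10 (104.0.0.0 - 104.63.255.255) does not contain 104.138.124.180
Longest matching prefix is /9 -> next hop 162.72.139.206.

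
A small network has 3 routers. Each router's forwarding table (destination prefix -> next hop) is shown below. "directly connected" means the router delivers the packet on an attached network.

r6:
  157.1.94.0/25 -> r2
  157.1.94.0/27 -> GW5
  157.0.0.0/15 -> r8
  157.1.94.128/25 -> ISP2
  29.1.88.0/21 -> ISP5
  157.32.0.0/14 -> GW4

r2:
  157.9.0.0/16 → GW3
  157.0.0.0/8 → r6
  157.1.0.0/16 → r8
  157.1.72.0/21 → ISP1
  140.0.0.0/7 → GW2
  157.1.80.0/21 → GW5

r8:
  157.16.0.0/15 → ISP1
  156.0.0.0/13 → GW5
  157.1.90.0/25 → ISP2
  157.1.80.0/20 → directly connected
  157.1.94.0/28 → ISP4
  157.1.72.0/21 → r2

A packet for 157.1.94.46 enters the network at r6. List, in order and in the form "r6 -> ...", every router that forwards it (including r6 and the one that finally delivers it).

At r6: longest match for 157.1.94.46 is 157.1.94.0/25 -> r2
At r2: longest match for 157.1.94.46 is 157.1.0.0/16 -> r8
At r8: longest match for 157.1.94.46 is 157.1.80.0/20 -> directly connected

r6 -> r2 -> r8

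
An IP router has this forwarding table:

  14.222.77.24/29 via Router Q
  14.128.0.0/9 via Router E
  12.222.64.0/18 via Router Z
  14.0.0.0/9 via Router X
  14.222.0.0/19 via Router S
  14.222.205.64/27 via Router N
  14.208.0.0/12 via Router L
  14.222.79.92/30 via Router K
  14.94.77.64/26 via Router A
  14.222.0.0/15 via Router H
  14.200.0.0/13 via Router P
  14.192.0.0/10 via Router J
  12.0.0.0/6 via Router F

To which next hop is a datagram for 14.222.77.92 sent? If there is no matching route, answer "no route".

Routes whose prefix contains 14.222.77.92:
  12.0.0.0/6 (12.0.0.0 - 15.255.255.255) -> Router F
  14.128.0.0/9 (14.128.0.0 - 14.255.255.255) -> Router E
  14.192.0.0/10 (14.192.0.0 - 14.255.255.255) -> Router J
  14.208.0.0/12 (14.208.0.0 - 14.223.255.255) -> Router L
  14.222.0.0/15 (14.222.0.0 - 14.223.255.255) -> Router H
More-specific entries that do NOT match:
  14.222.79.92/30 (14.222.79.92 - 14.222.79.95) does not contain 14.222.77.92
  14.222.77.24/29 (14.222.77.24 - 14.222.77.31) does not contain 14.222.77.92
  14.222.205.64/27 (14.222.205.64 - 14.222.205.95) does not contain 14.222.77.92
  14.94.77.64/26 (14.94.77.64 - 14.94.77.127) does not contain 14.222.77.92
  14.222.0.0/19 (14.222.0.0 - 14.222.31.255) does not contain 14.222.77.92
  12.222.64.0/18 (12.222.64.0 - 12.222.127.255) does not contain 14.222.77.92
Longest matching prefix is /15 -> next hop Router H.

Router H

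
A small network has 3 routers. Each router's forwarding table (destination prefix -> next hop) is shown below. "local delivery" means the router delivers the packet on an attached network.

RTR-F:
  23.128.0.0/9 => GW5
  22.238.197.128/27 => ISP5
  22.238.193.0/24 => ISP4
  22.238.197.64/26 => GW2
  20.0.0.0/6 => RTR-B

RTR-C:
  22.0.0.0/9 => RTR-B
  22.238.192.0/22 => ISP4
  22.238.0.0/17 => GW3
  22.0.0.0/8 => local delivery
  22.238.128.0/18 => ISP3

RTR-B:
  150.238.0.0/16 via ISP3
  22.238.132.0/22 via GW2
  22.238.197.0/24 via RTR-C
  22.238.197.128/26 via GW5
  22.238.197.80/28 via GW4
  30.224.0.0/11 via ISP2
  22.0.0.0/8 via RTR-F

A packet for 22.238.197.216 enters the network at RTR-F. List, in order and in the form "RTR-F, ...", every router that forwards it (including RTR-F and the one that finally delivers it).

RTR-F, RTR-B, RTR-C

At RTR-F: longest match for 22.238.197.216 is 20.0.0.0/6 -> RTR-B
At RTR-B: longest match for 22.238.197.216 is 22.238.197.0/24 -> RTR-C
At RTR-C: longest match for 22.238.197.216 is 22.0.0.0/8 -> local delivery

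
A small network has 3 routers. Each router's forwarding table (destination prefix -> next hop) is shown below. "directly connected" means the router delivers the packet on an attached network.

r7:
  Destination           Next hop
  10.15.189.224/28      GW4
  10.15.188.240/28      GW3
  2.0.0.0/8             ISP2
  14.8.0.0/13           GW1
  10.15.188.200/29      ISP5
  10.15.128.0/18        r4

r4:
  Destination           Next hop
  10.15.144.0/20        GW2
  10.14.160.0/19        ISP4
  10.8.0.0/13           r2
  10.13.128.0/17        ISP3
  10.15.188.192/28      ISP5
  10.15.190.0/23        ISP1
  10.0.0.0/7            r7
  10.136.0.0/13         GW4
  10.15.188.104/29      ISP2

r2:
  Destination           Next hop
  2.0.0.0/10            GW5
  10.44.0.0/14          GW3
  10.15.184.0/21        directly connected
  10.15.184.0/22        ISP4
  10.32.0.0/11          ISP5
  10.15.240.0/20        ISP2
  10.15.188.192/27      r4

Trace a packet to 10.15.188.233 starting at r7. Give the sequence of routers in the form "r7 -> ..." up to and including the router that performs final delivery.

r7 -> r4 -> r2

At r7: longest match for 10.15.188.233 is 10.15.128.0/18 -> r4
At r4: longest match for 10.15.188.233 is 10.8.0.0/13 -> r2
At r2: longest match for 10.15.188.233 is 10.15.184.0/21 -> directly connected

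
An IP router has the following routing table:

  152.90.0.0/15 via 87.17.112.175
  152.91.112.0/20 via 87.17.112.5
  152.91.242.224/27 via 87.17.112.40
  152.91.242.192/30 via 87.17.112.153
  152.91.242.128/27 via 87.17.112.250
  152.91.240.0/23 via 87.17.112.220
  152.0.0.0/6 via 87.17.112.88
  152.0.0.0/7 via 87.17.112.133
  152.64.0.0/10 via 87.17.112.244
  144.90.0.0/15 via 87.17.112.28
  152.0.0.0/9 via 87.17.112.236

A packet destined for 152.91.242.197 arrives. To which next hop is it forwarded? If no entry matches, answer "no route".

Routes whose prefix contains 152.91.242.197:
  152.0.0.0/6 (152.0.0.0 - 155.255.255.255) -> 87.17.112.88
  152.0.0.0/7 (152.0.0.0 - 153.255.255.255) -> 87.17.112.133
  152.0.0.0/9 (152.0.0.0 - 152.127.255.255) -> 87.17.112.236
  152.64.0.0/10 (152.64.0.0 - 152.127.255.255) -> 87.17.112.244
  152.90.0.0/15 (152.90.0.0 - 152.91.255.255) -> 87.17.112.175
More-specific entries that do NOT match:
  152.91.242.192/30 (152.91.242.192 - 152.91.242.195) does not contain 152.91.242.197
  152.91.242.224/27 (152.91.242.224 - 152.91.242.255) does not contain 152.91.242.197
  152.91.242.128/27 (152.91.242.128 - 152.91.242.159) does not contain 152.91.242.197
  152.91.240.0/23 (152.91.240.0 - 152.91.241.255) does not contain 152.91.242.197
  152.91.112.0/20 (152.91.112.0 - 152.91.127.255) does not contain 152.91.242.197
Longest matching prefix is /15 -> next hop 87.17.112.175.

87.17.112.175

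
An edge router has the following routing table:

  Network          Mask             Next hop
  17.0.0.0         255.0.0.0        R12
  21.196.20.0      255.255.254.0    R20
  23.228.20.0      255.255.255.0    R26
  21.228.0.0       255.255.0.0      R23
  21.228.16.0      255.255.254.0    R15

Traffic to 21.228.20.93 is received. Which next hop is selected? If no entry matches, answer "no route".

R23

Routes whose prefix contains 21.228.20.93:
  21.228.0.0/16 (21.228.0.0 - 21.228.255.255) -> R23
More-specific entries that do NOT match:
  23.228.20.0/24 (23.228.20.0 - 23.228.20.255) does not contain 21.228.20.93
  21.196.20.0/23 (21.196.20.0 - 21.196.21.255) does not contain 21.228.20.93
  21.228.16.0/23 (21.228.16.0 - 21.228.17.255) does not contain 21.228.20.93
Longest matching prefix is /16 -> next hop R23.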